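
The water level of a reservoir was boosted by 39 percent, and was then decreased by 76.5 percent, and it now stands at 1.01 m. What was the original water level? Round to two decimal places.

3.09 m

Undoing the 76.5% decrease: 1.01 ÷ 0.235 ≈ 4.297872.
Undoing the 39% increase: 4.297872 ÷ 1.39 ≈ 3.09 m.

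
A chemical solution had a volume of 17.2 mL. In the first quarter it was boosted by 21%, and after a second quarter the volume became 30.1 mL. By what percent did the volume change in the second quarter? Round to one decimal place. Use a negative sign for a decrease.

44.6%

After the first quarter: 17.2 × 1.21 = 20.812.
Second-quarter multiplier: 30.1 ÷ 20.812 ≈ 1.44628.
That is a change of 44.6%.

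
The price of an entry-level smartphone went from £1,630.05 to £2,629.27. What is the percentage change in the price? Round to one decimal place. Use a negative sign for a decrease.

61.3%

Change: £2,629.27 − £1,630.05 = £999.22.
Relative to the original: £999.22 ÷ £1,630.05 ≈ 61.3%.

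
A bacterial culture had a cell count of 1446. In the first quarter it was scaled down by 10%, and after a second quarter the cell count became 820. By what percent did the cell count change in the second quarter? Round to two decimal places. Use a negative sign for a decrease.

-36.99%

After the first quarter: 1446 × 0.9 = 1301.4.
Second-quarter multiplier: 820 ÷ 1301.4 ≈ 0.630091.
That is a change of -36.99%.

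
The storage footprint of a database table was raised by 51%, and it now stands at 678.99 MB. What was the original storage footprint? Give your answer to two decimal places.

The overall multiplier applied was 1.51.
So the original storage footprint was 678.99 ÷ 1.51 ≈ 449.66 MB.

449.66 MB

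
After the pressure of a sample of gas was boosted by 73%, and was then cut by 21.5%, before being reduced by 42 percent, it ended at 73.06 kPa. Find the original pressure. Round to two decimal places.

92.75 kPa

Undoing the 42% decrease: 73.06 ÷ 0.58 ≈ 125.965517.
Undoing the 21.5% decrease: 125.965517 ÷ 0.785 ≈ 160.465627.
Undoing the 73% increase: 160.465627 ÷ 1.73 ≈ 92.75 kPa.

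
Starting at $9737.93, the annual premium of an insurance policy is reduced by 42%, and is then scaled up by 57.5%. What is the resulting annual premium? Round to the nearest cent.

42% decrease: $9737.93 × 0.58 = $5647.9994.
Apply the 57.5% increase: $5647.9994 × 1.575 = $8895.599055 ≈ $8895.60.

$8895.60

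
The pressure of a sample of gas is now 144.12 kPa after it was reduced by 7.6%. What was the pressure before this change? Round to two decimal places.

155.97 kPa

The overall multiplier applied was 0.924.
So the original pressure was 144.12 ÷ 0.924 ≈ 155.97 kPa.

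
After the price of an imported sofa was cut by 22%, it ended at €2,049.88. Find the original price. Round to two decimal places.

The overall multiplier applied was 0.78.
So the original price was €2,049.88 ÷ 0.78 ≈ €2,628.05.

€2,628.05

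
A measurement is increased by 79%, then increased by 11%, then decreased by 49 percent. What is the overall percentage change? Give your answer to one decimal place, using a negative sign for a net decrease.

1.3%

The combined multiplier is 1.79 × 1.11 × 0.51 = 1.013319.
That corresponds to an increase of 1.3%.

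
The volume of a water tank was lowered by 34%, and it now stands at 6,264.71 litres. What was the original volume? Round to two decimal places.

The overall multiplier applied was 0.66.
So the original volume was 6,264.71 ÷ 0.66 ≈ 9,491.98 litres.

9,491.98 litres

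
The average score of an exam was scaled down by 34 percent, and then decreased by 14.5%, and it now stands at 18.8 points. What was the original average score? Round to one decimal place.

Undoing the 14.5% decrease: 18.8 ÷ 0.855 ≈ 21.988304.
Undoing the 34% decrease: 21.988304 ÷ 0.66 ≈ 33.3 points.

33.3 points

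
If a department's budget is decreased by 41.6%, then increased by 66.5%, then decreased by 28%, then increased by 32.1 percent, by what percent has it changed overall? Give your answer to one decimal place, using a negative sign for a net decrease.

-7.5%

A 41.6% decrease multiplies by 0.584.
Then a 66.5% increase: 0.584 × 1.665 = 0.97236.
Then a 28% decrease: 0.97236 × 0.72 = 0.7000992.
Then a 32.1% increase: 0.7000992 × 1.321 = 0.9248310432.
Overall factor 0.9248310432, i.e. -7.5%.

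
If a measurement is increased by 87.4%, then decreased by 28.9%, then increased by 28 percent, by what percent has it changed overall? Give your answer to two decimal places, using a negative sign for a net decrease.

The combined multiplier is 1.874 × 0.711 × 1.28 = 1.70548992.
That corresponds to an increase of 70.55%.

70.55%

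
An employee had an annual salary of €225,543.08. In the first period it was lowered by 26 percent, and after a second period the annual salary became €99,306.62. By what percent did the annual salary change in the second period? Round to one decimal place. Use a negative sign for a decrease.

After the first period: €225,543.08 × 0.74 = €166901.8792.
Second-period multiplier: €99,306.62 ÷ €166901.8792 ≈ 0.595.
That is a change of -40.5%.

-40.5%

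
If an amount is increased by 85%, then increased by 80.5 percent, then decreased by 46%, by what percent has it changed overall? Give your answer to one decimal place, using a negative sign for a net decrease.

80.3%

The combined multiplier is 1.85 × 1.805 × 0.54 = 1.803195.
That corresponds to an increase of 80.3%.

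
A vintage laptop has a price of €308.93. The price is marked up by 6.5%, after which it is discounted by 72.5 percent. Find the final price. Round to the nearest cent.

After the 6.5% increase: €308.93 × 1.065 = €329.01045.
After the 72.5% decrease: €329.01045 × 0.275 = €90.47787375 ≈ €90.48.

€90.48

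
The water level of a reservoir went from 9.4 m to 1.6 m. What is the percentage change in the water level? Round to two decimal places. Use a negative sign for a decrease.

-82.98%

Change: 1.6 − 9.4 = -7.8.
Relative to the original: -7.8 ÷ 9.4 ≈ -82.98%.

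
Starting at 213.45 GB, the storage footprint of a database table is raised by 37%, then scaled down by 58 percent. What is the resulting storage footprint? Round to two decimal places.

122.82 GB

Each change multiplies by a factor: 1.37 × 0.42 = 0.5754.
213.45 × 0.5754 = 122.81913 ≈ 122.82.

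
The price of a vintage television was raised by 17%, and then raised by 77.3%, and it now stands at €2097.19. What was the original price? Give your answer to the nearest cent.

Undoing the 77.3% increase: €2097.19 ÷ 1.773 ≈ €1182.84828.
Undoing the 17% increase: €1182.84828 ÷ 1.17 ≈ €1010.98.

€1010.98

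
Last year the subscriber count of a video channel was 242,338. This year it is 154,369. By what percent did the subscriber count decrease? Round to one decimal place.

36.3%

Change: 154,369 − 242,338 = -87,969.
Relative to the original: -87,969 ÷ 242,338 ≈ -36.3%.
So the subscriber count decreased by 36.3%.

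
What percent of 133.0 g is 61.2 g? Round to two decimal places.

46.02%

61.2 g ÷ 133.0 g ≈ 46.02%.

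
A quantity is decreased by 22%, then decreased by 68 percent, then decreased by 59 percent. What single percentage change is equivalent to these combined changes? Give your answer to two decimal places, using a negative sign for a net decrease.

-89.77%

The combined multiplier is 0.78 × 0.32 × 0.41 = 0.102336.
That corresponds to a decrease of 89.77%.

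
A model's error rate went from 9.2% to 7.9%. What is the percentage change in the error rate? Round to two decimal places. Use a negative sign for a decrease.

The change is 7.9 − 9.2 = -1.3 percentage points.
Relative to the original 9.2%, that is -1.3 ÷ 9.2 ≈ -14.13%.

-14.13%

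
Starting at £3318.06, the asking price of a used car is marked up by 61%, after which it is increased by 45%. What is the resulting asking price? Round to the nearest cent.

Apply the 61% increase: £3318.06 × 1.61 = £5342.0766.
After the 45% increase: £5342.0766 × 1.45 = £7746.01107 ≈ £7746.01.

£7746.01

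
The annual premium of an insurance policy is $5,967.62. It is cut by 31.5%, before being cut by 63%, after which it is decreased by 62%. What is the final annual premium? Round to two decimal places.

After the 31.5% decrease: $5,967.62 × 0.685 = $4087.8197.
63% decrease: $4087.8197 × 0.37 = $1512.493289.
After the 62% decrease: $1512.493289 × 0.38 = $574.74744982 ≈ $574.75.

$574.75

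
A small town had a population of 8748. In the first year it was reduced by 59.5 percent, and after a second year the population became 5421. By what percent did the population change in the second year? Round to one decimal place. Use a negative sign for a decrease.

53.0%

After the first year: 8748 × 0.405 = 3542.94.
Second-year multiplier: 5421 ÷ 3542.94 ≈ 1.53009.
That is a change of 53.0%.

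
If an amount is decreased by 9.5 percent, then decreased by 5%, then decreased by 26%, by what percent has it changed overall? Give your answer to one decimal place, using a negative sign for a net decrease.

-36.4%

The combined multiplier is 0.905 × 0.95 × 0.74 = 0.636215.
That corresponds to a decrease of 36.4%.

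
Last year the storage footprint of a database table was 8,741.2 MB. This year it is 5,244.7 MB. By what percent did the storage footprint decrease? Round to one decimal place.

40.0%

Change: 5,244.7 − 8,741.2 = -3,496.5.
Relative to the original: -3,496.5 ÷ 8,741.2 ≈ -40.0%.
So the storage footprint decreased by 40.0%.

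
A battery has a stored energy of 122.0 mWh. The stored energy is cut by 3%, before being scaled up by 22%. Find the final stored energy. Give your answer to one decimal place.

Apply the 3% decrease: 122.0 × 0.97 = 118.34.
Apply the 22% increase: 118.34 × 1.22 = 144.3748 ≈ 144.4.

144.4 mWh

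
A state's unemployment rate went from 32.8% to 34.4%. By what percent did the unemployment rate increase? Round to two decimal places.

4.88%

The change is 34.4 − 32.8 = 1.6 percentage points.
Relative to the original 32.8%, that is 1.6 ÷ 32.8 ≈ 4.88%.
So the unemployment rate rose by 4.88%.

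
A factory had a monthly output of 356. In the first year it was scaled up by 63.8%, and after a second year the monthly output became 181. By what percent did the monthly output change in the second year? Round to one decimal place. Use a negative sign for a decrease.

After the first year: 356 × 1.638 = 583.128.
Second-year multiplier: 181 ÷ 583.128 ≈ 0.31039.
That is a change of -69.0%.

-69.0%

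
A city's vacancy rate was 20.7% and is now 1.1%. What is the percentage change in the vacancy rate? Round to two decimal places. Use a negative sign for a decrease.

-94.69%

The change is 1.1 − 20.7 = -19.6 percentage points.
Relative to the original 20.7%, that is -19.6 ÷ 20.7 ≈ -94.69%.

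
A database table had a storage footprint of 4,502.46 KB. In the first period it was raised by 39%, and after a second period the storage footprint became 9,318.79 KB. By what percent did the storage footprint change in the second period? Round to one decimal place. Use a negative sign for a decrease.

48.9%

After the first period: 4,502.46 × 1.39 = 6258.4194.
Second-period multiplier: 9,318.79 ÷ 6258.4194 ≈ 1.489.
That is a change of 48.9%.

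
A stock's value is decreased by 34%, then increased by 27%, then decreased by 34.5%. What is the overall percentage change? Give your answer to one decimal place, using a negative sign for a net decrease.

-45.1%

The combined multiplier is 0.66 × 1.27 × 0.655 = 0.549021.
That corresponds to a decrease of 45.1%.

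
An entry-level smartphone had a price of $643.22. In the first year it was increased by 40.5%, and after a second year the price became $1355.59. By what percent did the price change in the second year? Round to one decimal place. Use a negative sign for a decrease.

After the first year: $643.22 × 1.405 = $903.7241.
Second-year multiplier: $1355.59 ÷ $903.7241 ≈ 1.5.
That is a change of 50.0%.

50.0%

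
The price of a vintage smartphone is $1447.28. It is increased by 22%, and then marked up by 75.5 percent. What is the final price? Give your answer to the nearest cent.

Each change multiplies by a factor: 1.22 × 1.755 = 2.1411.
$1447.28 × 2.1411 = $3098.771208 ≈ $3098.77.

$3098.77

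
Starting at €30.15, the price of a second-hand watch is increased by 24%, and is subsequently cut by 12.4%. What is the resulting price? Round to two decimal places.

€32.75

Apply the 24% increase: €30.15 × 1.24 = €37.386.
12.4% decrease: €37.386 × 0.876 = €32.750136 ≈ €32.75.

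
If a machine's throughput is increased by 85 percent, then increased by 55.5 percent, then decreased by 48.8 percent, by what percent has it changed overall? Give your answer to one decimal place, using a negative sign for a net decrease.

47.3%

The combined multiplier is 1.85 × 1.555 × 0.512 = 1.472896.
That corresponds to an increase of 47.3%.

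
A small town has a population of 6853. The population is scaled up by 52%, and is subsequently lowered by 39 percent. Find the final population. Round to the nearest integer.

6354

52% increase: 6853 × 1.52 = 10416.56.
After the 39% decrease: 10416.56 × 0.61 = 6354.1016 ≈ 6354.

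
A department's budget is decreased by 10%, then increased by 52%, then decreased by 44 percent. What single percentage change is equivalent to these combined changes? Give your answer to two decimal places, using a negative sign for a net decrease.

A 10% decrease multiplies by 0.9.
Then a 52% increase: 0.9 × 1.52 = 1.368.
Then a 44% decrease: 1.368 × 0.56 = 0.76608.
Overall factor 0.76608, i.e. -23.39%.

-23.39%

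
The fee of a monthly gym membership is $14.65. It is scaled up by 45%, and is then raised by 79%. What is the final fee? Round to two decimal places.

45% increase: $14.65 × 1.45 = $21.2425.
Apply the 79% increase: $21.2425 × 1.79 = $38.024075 ≈ $38.02.

$38.02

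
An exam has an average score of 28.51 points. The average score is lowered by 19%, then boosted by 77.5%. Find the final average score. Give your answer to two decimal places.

40.99 points

After the 19% decrease: 28.51 × 0.81 = 23.0931.
After the 77.5% increase: 23.0931 × 1.775 = 40.9902525 ≈ 40.99.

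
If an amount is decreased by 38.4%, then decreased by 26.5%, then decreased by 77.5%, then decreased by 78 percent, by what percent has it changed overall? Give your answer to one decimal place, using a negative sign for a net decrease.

A 38.4% decrease multiplies by 0.616.
Then a 26.5% decrease: 0.616 × 0.735 = 0.45276.
Then a 77.5% decrease: 0.45276 × 0.225 = 0.101871.
Then a 78% decrease: 0.101871 × 0.22 = 0.02241162.
Overall factor 0.02241162, i.e. -97.8%.

-97.8%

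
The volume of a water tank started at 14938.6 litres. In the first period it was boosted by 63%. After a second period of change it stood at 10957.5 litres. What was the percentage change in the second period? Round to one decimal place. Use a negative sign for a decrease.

-55.0%

After the first period: 14938.6 × 1.63 = 24349.918.
Second-period multiplier: 10957.5 ÷ 24349.918 ≈ 0.45.
That is a change of -55.0%.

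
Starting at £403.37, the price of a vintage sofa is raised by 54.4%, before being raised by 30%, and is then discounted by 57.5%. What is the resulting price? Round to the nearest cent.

Each change multiplies by a factor: 1.544 × 1.3 × 0.425 = 0.85306.
£403.37 × 0.85306 = £344.0988122 ≈ £344.10.

£344.10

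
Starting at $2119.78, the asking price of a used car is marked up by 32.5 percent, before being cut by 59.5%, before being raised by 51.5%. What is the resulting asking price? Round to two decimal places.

Apply the 32.5% increase: $2119.78 × 1.325 = $2808.7085.
Apply the 59.5% decrease: $2808.7085 × 0.405 = $1137.5269425.
After the 51.5% increase: $1137.5269425 × 1.515 = $1723.3533178875 ≈ $1723.35.

$1723.35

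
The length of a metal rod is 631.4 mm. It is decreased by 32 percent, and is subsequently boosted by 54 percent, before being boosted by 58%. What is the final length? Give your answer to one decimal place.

1044.7 mm

Each change multiplies by a factor: 0.68 × 1.54 × 1.58 = 1.654576.
631.4 × 1.654576 = 1044.6992864 ≈ 1044.7.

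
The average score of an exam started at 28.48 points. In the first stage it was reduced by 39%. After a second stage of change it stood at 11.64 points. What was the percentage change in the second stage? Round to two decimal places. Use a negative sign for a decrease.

After the first stage: 28.48 × 0.61 = 17.3728.
Second-stage multiplier: 11.64 ÷ 17.3728 ≈ 0.670013.
That is a change of -33.00%.

-33.00%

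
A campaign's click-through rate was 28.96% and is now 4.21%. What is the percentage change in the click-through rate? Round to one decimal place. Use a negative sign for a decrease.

-85.5%

The change is 4.21 − 28.96 = -24.75 percentage points.
Relative to the original 28.96%, that is -24.75 ÷ 28.96 ≈ -85.5%.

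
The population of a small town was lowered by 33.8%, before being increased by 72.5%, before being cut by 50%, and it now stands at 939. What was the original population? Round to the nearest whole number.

The overall multiplier applied was 0.662 × 1.725 × 0.5 = 0.570975.
So the original population was 939 ÷ 0.570975 ≈ 1645.

1645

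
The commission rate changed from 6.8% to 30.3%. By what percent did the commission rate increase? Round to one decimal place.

345.6%

The change is 30.3 − 6.8 = 23.5 percentage points.
Relative to the original 6.8%, that is 23.5 ÷ 6.8 ≈ 345.6%.
So the commission rate rose by 345.6%.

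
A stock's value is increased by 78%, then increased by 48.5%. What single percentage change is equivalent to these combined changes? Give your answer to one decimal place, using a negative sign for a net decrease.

164.3%

The combined multiplier is 1.78 × 1.485 = 2.6433.
That corresponds to an increase of 164.3%.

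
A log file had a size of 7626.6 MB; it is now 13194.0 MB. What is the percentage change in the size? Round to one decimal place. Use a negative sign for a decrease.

Change: 13194.0 − 7626.6 = 5567.4.
Relative to the original: 5567.4 ÷ 7626.6 ≈ 73.0%.

73.0%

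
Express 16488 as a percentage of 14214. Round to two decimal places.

16488 ÷ 14214 ≈ 116.00%.

116.00%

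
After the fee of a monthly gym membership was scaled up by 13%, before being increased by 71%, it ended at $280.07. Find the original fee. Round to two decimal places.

$144.94

Undoing the 71% increase: $280.07 ÷ 1.71 ≈ $163.783626.
Undoing the 13% increase: $163.783626 ÷ 1.13 ≈ $144.94.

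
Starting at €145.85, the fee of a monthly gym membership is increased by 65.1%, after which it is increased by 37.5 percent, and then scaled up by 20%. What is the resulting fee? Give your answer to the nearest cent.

After the 65.1% increase: €145.85 × 1.651 = €240.79835.
Apply the 37.5% increase: €240.79835 × 1.375 = €331.09773125.
After the 20% increase: €331.09773125 × 1.2 = €397.3172775 ≈ €397.32.

€397.32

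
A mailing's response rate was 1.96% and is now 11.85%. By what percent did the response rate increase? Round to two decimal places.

The change is 11.85 − 1.96 = 9.89 percentage points.
Relative to the original 1.96%, that is 9.89 ÷ 1.96 ≈ 504.59%.
So the response rate rose by 504.59%.

504.59%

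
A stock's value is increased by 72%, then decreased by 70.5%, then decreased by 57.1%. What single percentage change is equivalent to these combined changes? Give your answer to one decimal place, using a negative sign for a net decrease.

The combined multiplier is 1.72 × 0.295 × 0.429 = 0.2176746.
That corresponds to a decrease of 78.2%.

-78.2%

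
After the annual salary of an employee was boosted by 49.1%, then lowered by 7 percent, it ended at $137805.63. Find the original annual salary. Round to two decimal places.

$99381.69

The overall multiplier applied was 1.491 × 0.93 = 1.38663.
So the original annual salary was $137805.63 ÷ 1.38663 ≈ $99381.69.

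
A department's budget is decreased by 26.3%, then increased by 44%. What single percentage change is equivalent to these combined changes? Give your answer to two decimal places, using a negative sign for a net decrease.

The combined multiplier is 0.737 × 1.44 = 1.06128.
That corresponds to an increase of 6.13%.

6.13%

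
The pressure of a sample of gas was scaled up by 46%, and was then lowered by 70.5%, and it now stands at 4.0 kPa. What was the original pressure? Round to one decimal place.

9.3 kPa

Undoing the 70.5% decrease: 4.0 ÷ 0.295 ≈ 13.559322.
Undoing the 46% increase: 13.559322 ÷ 1.46 ≈ 9.3 kPa.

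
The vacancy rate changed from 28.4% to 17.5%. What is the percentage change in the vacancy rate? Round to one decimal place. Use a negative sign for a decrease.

The change is 17.5 − 28.4 = -10.9 percentage points.
Relative to the original 28.4%, that is -10.9 ÷ 28.4 ≈ -38.4%.

-38.4%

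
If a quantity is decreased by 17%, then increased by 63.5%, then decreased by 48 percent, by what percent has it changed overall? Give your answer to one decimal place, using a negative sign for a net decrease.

A 17% decrease multiplies by 0.83.
Then a 63.5% increase: 0.83 × 1.635 = 1.35705.
Then a 48% decrease: 1.35705 × 0.52 = 0.705666.
Overall factor 0.705666, i.e. -29.4%.

-29.4%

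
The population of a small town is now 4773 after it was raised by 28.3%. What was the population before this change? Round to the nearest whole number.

3720

The overall multiplier applied was 1.283.
So the original population was 4773 ÷ 1.283 ≈ 3720.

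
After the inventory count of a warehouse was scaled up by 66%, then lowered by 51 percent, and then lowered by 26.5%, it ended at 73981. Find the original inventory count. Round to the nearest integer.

The overall multiplier applied was 1.66 × 0.49 × 0.735 = 0.597849.
So the original inventory count was 73981 ÷ 0.597849 ≈ 123745.

123745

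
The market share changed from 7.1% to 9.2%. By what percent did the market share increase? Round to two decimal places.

The change is 9.2 − 7.1 = 2.1 percentage points.
Relative to the original 7.1%, that is 2.1 ÷ 7.1 ≈ 29.58%.
So the market share rose by 29.58%.

29.58%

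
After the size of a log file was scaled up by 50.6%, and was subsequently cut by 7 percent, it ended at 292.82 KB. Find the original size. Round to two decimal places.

209.07 KB

The overall multiplier applied was 1.506 × 0.93 = 1.40058.
So the original size was 292.82 ÷ 1.40058 ≈ 209.07 KB.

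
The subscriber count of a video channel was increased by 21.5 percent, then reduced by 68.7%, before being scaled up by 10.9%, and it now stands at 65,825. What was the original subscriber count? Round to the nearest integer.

156,077

Undoing the 10.9% increase: 65,825 ÷ 1.109 ≈ 59355.275023.
Undoing the 68.7% decrease: 59355.275023 ÷ 0.313 ≈ 189633.466527.
Undoing the 21.5% increase: 189633.466527 ÷ 1.215 ≈ 156,077.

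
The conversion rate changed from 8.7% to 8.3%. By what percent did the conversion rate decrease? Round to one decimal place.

The change is 8.3 − 8.7 = -0.4 percentage points.
Relative to the original 8.7%, that is -0.4 ÷ 8.7 ≈ -4.6%.
So the conversion rate fell by 4.6%.

4.6%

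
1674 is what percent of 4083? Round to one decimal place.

41.0%

1674 ÷ 4083 ≈ 41.0%.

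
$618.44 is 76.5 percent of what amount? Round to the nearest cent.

$808.42

$618.44 ÷ 0.765 ≈ $808.42.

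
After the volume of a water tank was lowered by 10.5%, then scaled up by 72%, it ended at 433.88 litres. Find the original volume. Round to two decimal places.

281.85 litres

The overall multiplier applied was 0.895 × 1.72 = 1.5394.
So the original volume was 433.88 ÷ 1.5394 ≈ 281.85 litres.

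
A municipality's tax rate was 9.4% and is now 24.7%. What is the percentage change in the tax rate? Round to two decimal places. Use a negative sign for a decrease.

The change is 24.7 − 9.4 = 15.3 percentage points.
Relative to the original 9.4%, that is 15.3 ÷ 9.4 ≈ 162.77%.

162.77%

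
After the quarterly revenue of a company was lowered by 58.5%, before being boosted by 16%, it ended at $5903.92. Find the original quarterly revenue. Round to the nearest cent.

Undoing the 16% increase: $5903.92 ÷ 1.16 ≈ $5089.586207.
Undoing the 58.5% decrease: $5089.586207 ÷ 0.415 ≈ $12264.06.

$12264.06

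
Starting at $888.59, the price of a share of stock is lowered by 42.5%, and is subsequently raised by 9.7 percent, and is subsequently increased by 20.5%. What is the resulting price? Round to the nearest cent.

Each change multiplies by a factor: 0.575 × 1.097 × 1.205 = 0.760083875.
$888.59 × 0.760083875 = $675.40293048625 ≈ $675.40.

$675.40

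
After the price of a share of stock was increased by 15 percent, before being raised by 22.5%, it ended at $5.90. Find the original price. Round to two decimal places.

Undoing the 22.5% increase: $5.90 ÷ 1.225 ≈ $4.816327.
Undoing the 15% increase: $4.816327 ÷ 1.15 ≈ $4.19.

$4.19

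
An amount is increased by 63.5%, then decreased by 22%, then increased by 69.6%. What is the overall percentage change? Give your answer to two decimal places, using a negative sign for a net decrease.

The combined multiplier is 1.635 × 0.78 × 1.696 = 2.1629088.
That corresponds to an increase of 116.29%.

116.29%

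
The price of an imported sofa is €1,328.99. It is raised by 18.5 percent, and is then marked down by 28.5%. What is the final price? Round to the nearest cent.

€1,126.02

18.5% increase: €1,328.99 × 1.185 = €1574.85315.
28.5% decrease: €1574.85315 × 0.715 = €1126.02000225 ≈ €1,126.02.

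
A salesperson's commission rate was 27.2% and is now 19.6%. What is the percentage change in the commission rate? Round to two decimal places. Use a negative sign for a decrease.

The change is 19.6 − 27.2 = -7.6 percentage points.
Relative to the original 27.2%, that is -7.6 ÷ 27.2 ≈ -27.94%.

-27.94%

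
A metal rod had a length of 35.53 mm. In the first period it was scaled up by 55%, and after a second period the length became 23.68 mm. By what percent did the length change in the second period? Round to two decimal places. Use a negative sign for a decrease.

-57.00%

After the first period: 35.53 × 1.55 = 55.0715.
Second-period multiplier: 23.68 ÷ 55.0715 ≈ 0.429986.
That is a change of -57.00%.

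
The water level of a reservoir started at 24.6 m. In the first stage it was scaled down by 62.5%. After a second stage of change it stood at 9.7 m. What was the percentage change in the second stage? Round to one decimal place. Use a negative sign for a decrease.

5.1%

After the first stage: 24.6 × 0.375 = 9.225.
Second-stage multiplier: 9.7 ÷ 9.225 ≈ 1.05149.
That is a change of 5.1%.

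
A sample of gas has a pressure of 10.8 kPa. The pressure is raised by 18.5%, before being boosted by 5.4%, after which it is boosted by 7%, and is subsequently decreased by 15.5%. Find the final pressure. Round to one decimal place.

12.2 kPa

Each change multiplies by a factor: 1.185 × 1.054 × 1.07 × 0.845 = 1.1292743085.
10.8 × 1.1292743085 = 12.1961625318 ≈ 12.2.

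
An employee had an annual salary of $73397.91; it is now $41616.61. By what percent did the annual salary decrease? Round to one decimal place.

43.3%

Change: $41616.61 − $73397.91 = -$31781.30.
Relative to the original: -$31781.30 ÷ $73397.91 ≈ -43.3%.
So the annual salary decreased by 43.3%.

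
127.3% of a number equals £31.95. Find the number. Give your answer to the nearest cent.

£25.10

£31.95 ÷ 1.273 ≈ £25.10.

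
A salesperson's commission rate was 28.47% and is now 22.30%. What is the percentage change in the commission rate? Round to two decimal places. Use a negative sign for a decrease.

-21.67%

The change is 22.30 − 28.47 = -6.17 percentage points.
Relative to the original 28.47%, that is -6.17 ÷ 28.47 ≈ -21.67%.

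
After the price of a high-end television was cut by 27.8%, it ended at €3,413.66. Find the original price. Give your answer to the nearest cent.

The overall multiplier applied was 0.722.
So the original price was €3,413.66 ÷ 0.722 ≈ €4,728.06.

€4,728.06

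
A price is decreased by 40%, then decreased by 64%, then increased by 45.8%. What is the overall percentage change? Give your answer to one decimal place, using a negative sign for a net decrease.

The combined multiplier is 0.6 × 0.36 × 1.458 = 0.314928.
That corresponds to a decrease of 68.5%.

-68.5%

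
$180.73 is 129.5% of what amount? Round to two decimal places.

$139.56

$180.73 ÷ 1.295 ≈ $139.56.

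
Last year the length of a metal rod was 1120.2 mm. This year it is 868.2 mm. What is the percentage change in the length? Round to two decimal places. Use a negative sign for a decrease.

-22.50%

Change: 868.2 − 1120.2 = -252.0.
Relative to the original: -252.0 ÷ 1120.2 ≈ -22.50%.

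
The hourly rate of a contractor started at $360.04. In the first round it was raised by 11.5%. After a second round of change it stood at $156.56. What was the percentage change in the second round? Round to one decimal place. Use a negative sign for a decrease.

After the first round: $360.04 × 1.115 = $401.4446.
Second-round multiplier: $156.56 ÷ $401.4446 ≈ 0.38999.
That is a change of -61.0%.

-61.0%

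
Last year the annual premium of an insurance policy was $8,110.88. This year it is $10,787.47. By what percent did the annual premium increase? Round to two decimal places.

Change: $10,787.47 − $8,110.88 = $2,676.59.
Relative to the original: $2,676.59 ÷ $8,110.88 ≈ 33.00%.
So the annual premium increased by 33.00%.

33.00%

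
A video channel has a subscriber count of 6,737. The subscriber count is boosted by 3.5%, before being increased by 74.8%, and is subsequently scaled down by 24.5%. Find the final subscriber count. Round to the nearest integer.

Each change multiplies by a factor: 1.035 × 1.748 × 0.755 = 1.3659309.
6,737 × 1.3659309 = 9202.2764733 ≈ 9,202.

9,202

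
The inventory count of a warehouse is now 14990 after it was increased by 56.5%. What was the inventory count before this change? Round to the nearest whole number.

The overall multiplier applied was 1.565.
So the original inventory count was 14990 ÷ 1.565 ≈ 9578.

9578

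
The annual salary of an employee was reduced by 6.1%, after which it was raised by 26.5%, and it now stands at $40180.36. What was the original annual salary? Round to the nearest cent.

$33826.55

The overall multiplier applied was 0.939 × 1.265 = 1.187835.
So the original annual salary was $40180.36 ÷ 1.187835 ≈ $33826.55.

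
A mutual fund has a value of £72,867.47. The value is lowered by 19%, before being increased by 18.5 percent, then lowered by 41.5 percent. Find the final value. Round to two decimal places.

After the 19% decrease: £72,867.47 × 0.81 = £59022.6507.
Apply the 18.5% increase: £59022.6507 × 1.185 = £69941.8410795.
After the 41.5% decrease: £69941.8410795 × 0.585 = £40915.9770315075 ≈ £40,915.98.

£40,915.98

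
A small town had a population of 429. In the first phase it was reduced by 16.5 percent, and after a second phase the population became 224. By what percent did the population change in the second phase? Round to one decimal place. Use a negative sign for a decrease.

After the first phase: 429 × 0.835 = 358.215.
Second-phase multiplier: 224 ÷ 358.215 ≈ 0.62532.
That is a change of -37.5%.

-37.5%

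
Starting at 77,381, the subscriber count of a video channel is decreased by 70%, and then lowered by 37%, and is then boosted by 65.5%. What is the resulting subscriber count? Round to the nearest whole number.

Apply the 70% decrease: 77,381 × 0.3 = 23214.3.
After the 37% decrease: 23214.3 × 0.63 = 14625.009.
65.5% increase: 14625.009 × 1.655 = 24204.389895 ≈ 24,204.

24,204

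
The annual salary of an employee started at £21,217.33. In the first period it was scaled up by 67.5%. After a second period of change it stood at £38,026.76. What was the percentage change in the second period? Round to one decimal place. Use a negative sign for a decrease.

After the first period: £21,217.33 × 1.675 = £35539.02775.
Second-period multiplier: £38,026.76 ÷ £35539.02775 ≈ 1.07.
That is a change of 7.0%.

7.0%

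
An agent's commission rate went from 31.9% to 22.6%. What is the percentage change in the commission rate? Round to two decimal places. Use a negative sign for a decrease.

-29.15%

The change is 22.6 − 31.9 = -9.3 percentage points.
Relative to the original 31.9%, that is -9.3 ÷ 31.9 ≈ -29.15%.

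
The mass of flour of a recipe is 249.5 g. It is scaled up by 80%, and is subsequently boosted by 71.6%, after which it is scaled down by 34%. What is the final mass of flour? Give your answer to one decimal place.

508.6 g

Apply the 80% increase: 249.5 × 1.8 = 449.1.
Apply the 71.6% increase: 449.1 × 1.716 = 770.6556.
Apply the 34% decrease: 770.6556 × 0.66 = 508.632696 ≈ 508.6.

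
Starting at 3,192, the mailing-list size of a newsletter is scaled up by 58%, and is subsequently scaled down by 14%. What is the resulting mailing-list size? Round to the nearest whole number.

Each change multiplies by a factor: 1.58 × 0.86 = 1.3588.
3,192 × 1.3588 = 4337.2896 ≈ 4,337.

4,337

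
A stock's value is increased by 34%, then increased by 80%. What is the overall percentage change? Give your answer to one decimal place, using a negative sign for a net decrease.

The combined multiplier is 1.34 × 1.8 = 2.412.
That corresponds to an increase of 141.2%.

141.2%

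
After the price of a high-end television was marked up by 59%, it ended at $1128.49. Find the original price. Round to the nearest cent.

The overall multiplier applied was 1.59.
So the original price was $1128.49 ÷ 1.59 ≈ $709.74.

$709.74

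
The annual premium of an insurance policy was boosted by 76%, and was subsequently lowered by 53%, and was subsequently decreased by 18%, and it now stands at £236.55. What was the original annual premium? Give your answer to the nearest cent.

£348.74

Undoing the 18% decrease: £236.55 ÷ 0.82 ≈ £288.47561.
Undoing the 53% decrease: £288.47561 ÷ 0.47 ≈ £613.777894.
Undoing the 76% increase: £613.777894 ÷ 1.76 ≈ £348.74.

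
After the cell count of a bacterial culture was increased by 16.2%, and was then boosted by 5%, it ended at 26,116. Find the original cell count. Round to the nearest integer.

Undoing the 5% increase: 26,116 ÷ 1.05 ≈ 24872.380952.
Undoing the 16.2% increase: 24872.380952 ÷ 1.162 ≈ 21,405.

21,405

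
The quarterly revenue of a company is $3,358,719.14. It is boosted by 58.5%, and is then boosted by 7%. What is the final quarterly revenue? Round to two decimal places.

$5,696,219.73

Each change multiplies by a factor: 1.585 × 1.07 = 1.69595.
$3,358,719.14 × 1.69595 = $5696219.725483 ≈ $5,696,219.73.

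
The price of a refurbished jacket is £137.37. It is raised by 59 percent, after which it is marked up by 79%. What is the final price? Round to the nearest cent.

Each change multiplies by a factor: 1.59 × 1.79 = 2.8461.
£137.37 × 2.8461 = £390.968757 ≈ £390.97.

£390.97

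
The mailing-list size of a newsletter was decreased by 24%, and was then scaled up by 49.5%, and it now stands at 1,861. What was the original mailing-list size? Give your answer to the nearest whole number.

1,638

Undoing the 49.5% increase: 1,861 ÷ 1.495 ≈ 1244.816054.
Undoing the 24% decrease: 1244.816054 ÷ 0.76 ≈ 1,638.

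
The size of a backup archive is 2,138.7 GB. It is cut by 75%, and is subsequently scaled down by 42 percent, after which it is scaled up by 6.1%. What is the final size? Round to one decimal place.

75% decrease: 2,138.7 × 0.25 = 534.675.
42% decrease: 534.675 × 0.58 = 310.1115.
Apply the 6.1% increase: 310.1115 × 1.061 = 329.0283015 ≈ 329.0.

329.0 GB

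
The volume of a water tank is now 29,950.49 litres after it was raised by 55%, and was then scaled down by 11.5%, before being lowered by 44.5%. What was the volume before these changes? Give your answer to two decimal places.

Undoing the 44.5% decrease: 29,950.49 ÷ 0.555 ≈ 53964.846847.
Undoing the 11.5% decrease: 53964.846847 ÷ 0.885 ≈ 60977.228076.
Undoing the 55% increase: 60977.228076 ÷ 1.55 ≈ 39,340.15 litres.

39,340.15 litres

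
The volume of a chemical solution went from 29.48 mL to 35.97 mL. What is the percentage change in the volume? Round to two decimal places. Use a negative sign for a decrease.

Change: 35.97 − 29.48 = 6.49.
Relative to the original: 6.49 ÷ 29.48 ≈ 22.01%.

22.01%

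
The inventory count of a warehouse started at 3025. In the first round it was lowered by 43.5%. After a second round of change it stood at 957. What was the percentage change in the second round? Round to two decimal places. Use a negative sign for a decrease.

After the first round: 3025 × 0.565 = 1709.125.
Second-round multiplier: 957 ÷ 1709.125 ≈ 0.559936.
That is a change of -44.01%.

-44.01%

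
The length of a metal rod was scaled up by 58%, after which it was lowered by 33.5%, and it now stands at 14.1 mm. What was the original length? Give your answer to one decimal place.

The overall multiplier applied was 1.58 × 0.665 = 1.0507.
So the original length was 14.1 ÷ 1.0507 ≈ 13.4 mm.

13.4 mm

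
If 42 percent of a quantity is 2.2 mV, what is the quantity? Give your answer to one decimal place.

2.2 mV ÷ 0.42 ≈ 5.2 mV.

5.2 mV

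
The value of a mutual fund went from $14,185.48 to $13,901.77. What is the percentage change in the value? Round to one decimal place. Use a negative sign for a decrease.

-2.0%

Change: $13,901.77 − $14,185.48 = -$283.71.
Relative to the original: -$283.71 ÷ $14,185.48 ≈ -2.0%.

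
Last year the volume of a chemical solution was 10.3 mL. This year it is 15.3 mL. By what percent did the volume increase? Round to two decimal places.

48.54%

Change: 15.3 − 10.3 = 5.0.
Relative to the original: 5.0 ÷ 10.3 ≈ 48.54%.
So the volume increased by 48.54%.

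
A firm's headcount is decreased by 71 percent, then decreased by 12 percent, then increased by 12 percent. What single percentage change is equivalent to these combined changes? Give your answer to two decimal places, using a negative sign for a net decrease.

A 71% decrease multiplies by 0.29.
Then a 12% decrease: 0.29 × 0.88 = 0.2552.
Then a 12% increase: 0.2552 × 1.12 = 0.285824.
Overall factor 0.285824, i.e. -71.42%.

-71.42%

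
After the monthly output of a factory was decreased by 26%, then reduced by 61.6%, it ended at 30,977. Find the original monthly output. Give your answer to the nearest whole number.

109,013

The overall multiplier applied was 0.74 × 0.384 = 0.28416.
So the original monthly output was 30,977 ÷ 0.28416 ≈ 109,013.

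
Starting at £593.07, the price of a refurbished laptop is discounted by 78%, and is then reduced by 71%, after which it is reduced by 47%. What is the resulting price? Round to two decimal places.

78% decrease: £593.07 × 0.22 = £130.4754.
Apply the 71% decrease: £130.4754 × 0.29 = £37.837866.
After the 47% decrease: £37.837866 × 0.53 = £20.05406898 ≈ £20.05.

£20.05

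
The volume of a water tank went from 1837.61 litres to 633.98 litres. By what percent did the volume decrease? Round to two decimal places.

Change: 633.98 − 1837.61 = -1203.63.
Relative to the original: -1203.63 ÷ 1837.61 ≈ -65.50%.
So the volume decreased by 65.50%.

65.50%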